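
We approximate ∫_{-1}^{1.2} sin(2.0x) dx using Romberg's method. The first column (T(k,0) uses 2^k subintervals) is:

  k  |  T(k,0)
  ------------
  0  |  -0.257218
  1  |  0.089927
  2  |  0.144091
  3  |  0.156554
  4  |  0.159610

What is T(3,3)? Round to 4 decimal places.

0.1606

T(1,1) = 0.089927 + (0.089927 − (-0.257218))/3 = 0.205642
T(2,1) = (4·0.144091 − 0.089927) / 3 = 0.162146
T(3,1) = (4·0.156554 − 0.144091) / 3 = 0.160708
T(2,2) = (16·0.162146 − 0.205642) / 15 = 0.159246
T(3,2) = (16·0.160708 − 0.162146) / 15 = 0.160612
T(3,3) = (64·0.160612 − 0.159246) / 63 = 0.160634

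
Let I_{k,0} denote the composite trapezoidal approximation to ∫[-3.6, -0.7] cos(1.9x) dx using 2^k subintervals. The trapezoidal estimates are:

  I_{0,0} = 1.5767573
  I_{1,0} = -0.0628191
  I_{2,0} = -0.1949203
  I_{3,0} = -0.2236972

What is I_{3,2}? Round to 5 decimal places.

Richardson extrapolation on the trapezoidal column (denominator 4−1=3):
I_{2,1} = -0.1949203 + (-0.1949203 − (-0.0628191))/3 = -0.2389540
I_{3,1} = (4·(-0.2236972) − (-0.1949203)) / 3 = -0.2332895
I_{3,2} = (16·(-0.2332895) − (-0.2389540)) / 15 = -0.2329119
(Column j=1 coincides with Simpson's rule on the same nodes.)

-0.23291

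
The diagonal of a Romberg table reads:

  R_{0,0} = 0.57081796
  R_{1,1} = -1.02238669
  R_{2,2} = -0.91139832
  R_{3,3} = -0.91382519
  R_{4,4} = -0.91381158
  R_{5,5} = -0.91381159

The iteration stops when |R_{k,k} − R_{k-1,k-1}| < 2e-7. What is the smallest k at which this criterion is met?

k = 5

|R_{1,1} − R_{0,0}| = 1.59320465 ≥ 2e-7
|R_{2,2} − R_{1,1}| = 0.11098837 ≥ 2e-7
|R_{3,3} − R_{2,2}| = 0.00242687 ≥ 2e-7
|R_{4,4} − R_{3,3}| = 0.00001361 ≥ 2e-7
|R_{5,5} − R_{4,4}| = 0.00000001 < 2e-7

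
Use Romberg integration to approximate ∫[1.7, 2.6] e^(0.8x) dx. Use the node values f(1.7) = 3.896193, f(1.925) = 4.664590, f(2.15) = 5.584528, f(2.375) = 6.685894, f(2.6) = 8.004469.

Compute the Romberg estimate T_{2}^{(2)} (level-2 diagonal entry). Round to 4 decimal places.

T_{0}^{(0)} (trapezoid, 1 panel, h=0.9000): 5.355298
T_{1}^{(0)} (trapezoid, 2 panels, h=0.4500): 5.190687
T_{2}^{(0)} (trapezoid, 4 panels, h=0.2250): 5.149202
T_{1}^{(1)} = 5.190687 + (5.190687 − 5.355298)/3 = 5.135817
T_{2}^{(1)} = 5.149202 + (5.149202 − 5.190687)/3 = 5.135374
T_{2}^{(2)} = 5.135374 + (5.135374 − 5.135817)/15 = 5.135344

5.1353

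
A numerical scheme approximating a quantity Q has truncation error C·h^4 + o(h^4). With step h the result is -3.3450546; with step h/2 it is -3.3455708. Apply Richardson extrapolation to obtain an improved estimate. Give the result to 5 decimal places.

-3.34561

The leading error scales as h^4; refining by a factor of 2 reduces it by 2^4 = 16.
Extrapolated value = (16·A(h/2) − A(h)) / (16 − 1)
= (16·(-3.3455708) − (-3.3450546)) / 15
= -50.1840782 / 15 = -3.3456052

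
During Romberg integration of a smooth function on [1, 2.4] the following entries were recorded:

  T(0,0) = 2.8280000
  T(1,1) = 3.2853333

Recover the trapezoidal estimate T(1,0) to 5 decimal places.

From T(1,1) = (4·T(1,0) − T(0,0))/3, solve for T(1,0):
4·T(1,0) = 3·3.2853333 + 2.8280000 = 12.6839999
T(1,0) = 3.1710000

3.17100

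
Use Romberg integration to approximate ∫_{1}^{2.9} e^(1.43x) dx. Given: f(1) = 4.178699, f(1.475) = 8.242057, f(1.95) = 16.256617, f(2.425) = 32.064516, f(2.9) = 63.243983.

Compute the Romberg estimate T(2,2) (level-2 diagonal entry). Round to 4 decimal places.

41.3112

T(0,0) (trapezoid, 1 panel, h=1.9000): 64.051548
T(1,0) (trapezoid, 2 panels, h=0.9500): 47.469560
T(2,0) (trapezoid, 4 panels, h=0.4750): 42.880402
T(1,1) = 47.469560 + (47.469560 − 64.051548)/3 = 41.942231
T(2,1) = 42.880402 + (42.880402 − 47.469560)/3 = 41.350683
T(2,2) = 41.350683 + (41.350683 − 41.942231)/15 = 41.311246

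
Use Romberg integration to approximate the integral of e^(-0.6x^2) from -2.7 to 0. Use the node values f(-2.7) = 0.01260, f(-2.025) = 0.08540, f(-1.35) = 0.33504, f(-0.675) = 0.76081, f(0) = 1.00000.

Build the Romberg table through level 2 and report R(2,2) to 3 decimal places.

R(0,0) (trapezoid, 1 panel, h=2.7000): 1.36701
R(1,0) (trapezoid, 2 panels, h=1.3500): 1.13581
R(2,0) (trapezoid, 4 panels, h=0.6750): 1.13910
R(1,1) = 1.13581 + (1.13581 − 1.36701)/3 = 1.05874
R(2,1) = 1.13910 + (1.13910 − 1.13581)/3 = 1.14020
R(2,2) = 1.14020 + (1.14020 − 1.05874)/15 = 1.14563

1.146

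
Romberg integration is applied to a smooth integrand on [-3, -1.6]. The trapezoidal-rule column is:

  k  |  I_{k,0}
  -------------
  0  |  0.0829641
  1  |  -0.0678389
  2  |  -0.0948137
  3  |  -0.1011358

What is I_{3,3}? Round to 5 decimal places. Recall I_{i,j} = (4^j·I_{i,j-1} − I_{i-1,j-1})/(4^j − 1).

-0.10321

I_{1,1} = (4·(-0.0678389) − 0.0829641) / 3 = -0.1181066
I_{2,1} = -0.0948137 + (-0.0948137 − (-0.0678389))/3 = -0.1038053
I_{3,1} = (4·(-0.1011358) − (-0.0948137)) / 3 = -0.1032432
I_{2,2} = -0.1038053 + (-0.1038053 − (-0.1181066))/15 = -0.1028519
I_{3,2} = -0.1032432 + (-0.1032432 − (-0.1038053))/15 = -0.1032057
I_{3,3} = (64·(-0.1032057) − (-0.1028519)) / 63 = -0.1032113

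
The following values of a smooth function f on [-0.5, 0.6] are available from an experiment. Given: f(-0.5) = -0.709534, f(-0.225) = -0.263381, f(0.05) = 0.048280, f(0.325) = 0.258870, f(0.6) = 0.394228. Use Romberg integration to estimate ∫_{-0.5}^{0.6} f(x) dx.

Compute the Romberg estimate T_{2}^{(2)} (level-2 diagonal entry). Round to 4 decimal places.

T_{0}^{(0)} (trapezoid, 1 panel, h=1.1000): -0.173418
T_{1}^{(0)} (trapezoid, 2 panels, h=0.5500): -0.060155
T_{2}^{(0)} (trapezoid, 4 panels, h=0.2750): -0.031318
T_{1}^{(1)} = -0.060155 + (-0.060155 − (-0.173418))/3 = -0.022401
T_{2}^{(1)} = -0.031318 + (-0.031318 − (-0.060155))/3 = -0.021706
T_{2}^{(2)} = -0.021706 + (-0.021706 − (-0.022401))/15 = -0.021660

-0.0217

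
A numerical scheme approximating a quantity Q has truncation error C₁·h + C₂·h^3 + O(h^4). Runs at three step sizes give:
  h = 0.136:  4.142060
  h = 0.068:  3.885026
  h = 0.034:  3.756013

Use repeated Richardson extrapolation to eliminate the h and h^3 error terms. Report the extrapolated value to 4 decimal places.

First eliminate the h term (factor 2^1 = 2):
  B₁ = (2·3.885026 − 4.142060)/1 = 3.627992
  B₂ = (2·3.756013 − 3.885026)/1 = 3.627000
Then eliminate the h^3 term (factor 2^3 = 8):
  (8·3.627000 − 3.627992)/7 = 3.626858

3.6269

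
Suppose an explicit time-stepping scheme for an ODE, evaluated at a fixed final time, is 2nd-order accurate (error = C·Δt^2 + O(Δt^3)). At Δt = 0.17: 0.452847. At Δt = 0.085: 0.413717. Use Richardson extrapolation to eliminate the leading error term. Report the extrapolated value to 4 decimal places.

The leading error scales as Δt^2; refining by a factor of 2 reduces it by 2^2 = 4.
Extrapolated value = (4·A(Δt/2) − A(Δt)) / (4 − 1)
= (4·0.413717 − 0.452847) / 3
= 1.202021 / 3 = 0.400674

0.4007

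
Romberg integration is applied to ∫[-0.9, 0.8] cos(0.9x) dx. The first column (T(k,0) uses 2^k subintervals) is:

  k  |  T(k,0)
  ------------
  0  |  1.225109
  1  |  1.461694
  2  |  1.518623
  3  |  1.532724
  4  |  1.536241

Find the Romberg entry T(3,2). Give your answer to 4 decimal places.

1.5374

T(2,1) = (4·1.518623 − 1.461694) / 3 = 1.537599
T(3,1) = 1.532724 + (1.532724 − 1.518623)/3 = 1.537424
T(3,2) = (16·1.537424 − 1.537599) / 15 = 1.537412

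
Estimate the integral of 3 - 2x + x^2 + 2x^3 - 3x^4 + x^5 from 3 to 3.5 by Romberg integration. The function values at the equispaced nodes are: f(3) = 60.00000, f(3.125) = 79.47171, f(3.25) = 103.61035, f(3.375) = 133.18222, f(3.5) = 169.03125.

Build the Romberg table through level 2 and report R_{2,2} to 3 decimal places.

R_{0,0} (trapezoid, 1 panel, h=0.5000): 57.25781
R_{1,0} (trapezoid, 2 panels, h=0.2500): 54.53149
R_{2,0} (trapezoid, 4 panels, h=0.1250): 53.84749
R_{1,1} = 54.53149 + (54.53149 − 57.25781)/3 = 53.62272
R_{2,1} = 53.84749 + (53.84749 − 54.53149)/3 = 53.61949
R_{2,2} = 53.61949 + (53.61949 − 53.62272)/15 = 53.61927

53.619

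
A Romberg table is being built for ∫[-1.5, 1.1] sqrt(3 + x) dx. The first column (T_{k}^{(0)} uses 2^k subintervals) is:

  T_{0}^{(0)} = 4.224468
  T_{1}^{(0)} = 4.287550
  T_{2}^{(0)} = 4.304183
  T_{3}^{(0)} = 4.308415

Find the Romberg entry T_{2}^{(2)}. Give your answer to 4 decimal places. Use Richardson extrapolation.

4.3098

T_{1}^{(1)} = 4.287550 + (4.287550 − 4.224468)/3 = 4.308577
T_{2}^{(1)} = (4·4.304183 − 4.287550) / 3 = 4.309727
T_{2}^{(2)} = (16·4.309727 − 4.308577) / 15 = 4.309804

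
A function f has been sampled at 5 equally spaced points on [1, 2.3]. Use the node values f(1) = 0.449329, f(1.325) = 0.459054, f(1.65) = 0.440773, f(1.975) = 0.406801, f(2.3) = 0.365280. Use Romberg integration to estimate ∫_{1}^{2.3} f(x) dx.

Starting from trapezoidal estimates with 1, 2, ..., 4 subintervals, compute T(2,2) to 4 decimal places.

0.5590

T(0,0) (trapezoid, 1 panel, h=1.3000): 0.529496
T(1,0) (trapezoid, 2 panels, h=0.6500): 0.551250
T(2,0) (trapezoid, 4 panels, h=0.3250): 0.557028
T(1,1) = 0.551250 + (0.551250 − 0.529496)/3 = 0.558501
T(2,1) = 0.557028 + (0.557028 − 0.551250)/3 = 0.558954
T(2,2) = 0.558954 + (0.558954 − 0.558501)/15 = 0.558984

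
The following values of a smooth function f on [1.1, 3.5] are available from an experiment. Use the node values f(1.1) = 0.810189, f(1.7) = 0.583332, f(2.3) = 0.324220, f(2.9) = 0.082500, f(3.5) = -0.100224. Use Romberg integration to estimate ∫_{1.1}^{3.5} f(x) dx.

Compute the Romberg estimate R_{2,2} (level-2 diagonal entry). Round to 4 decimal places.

R_{0,0} (trapezoid, 1 panel, h=2.4000): 0.851958
R_{1,0} (trapezoid, 2 panels, h=1.2000): 0.815043
R_{2,0} (trapezoid, 4 panels, h=0.6000): 0.807021
R_{1,1} = 0.815043 + (0.815043 − 0.851958)/3 = 0.802738
R_{2,1} = 0.807021 + (0.807021 − 0.815043)/3 = 0.804347
R_{2,2} = 0.804347 + (0.804347 − 0.802738)/15 = 0.804454

0.8045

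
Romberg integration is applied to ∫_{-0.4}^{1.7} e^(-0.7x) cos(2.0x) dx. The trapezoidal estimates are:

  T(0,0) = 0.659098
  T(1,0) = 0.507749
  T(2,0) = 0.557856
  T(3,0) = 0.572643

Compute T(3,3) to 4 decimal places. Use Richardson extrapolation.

0.5777

Richardson extrapolation on the trapezoidal column (denominator 4−1=3):
T(1,1) = (4·0.507749 − 0.659098) / 3 = 0.457299
T(2,1) = 0.557856 + (0.557856 − 0.507749)/3 = 0.574558
T(3,1) = (4·0.572643 − 0.557856) / 3 = 0.577572
T(2,2) = (16·0.574558 − 0.457299) / 15 = 0.582375
T(3,2) = 0.577572 + (0.577572 − 0.574558)/15 = 0.577773
T(3,3) = 0.577773 + (0.577773 − 0.582375)/63 = 0.577700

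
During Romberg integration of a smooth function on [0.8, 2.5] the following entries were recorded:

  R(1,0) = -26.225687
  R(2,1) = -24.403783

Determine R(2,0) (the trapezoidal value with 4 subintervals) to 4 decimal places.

-24.8593

From R(2,1) = (4·R(2,0) − R(1,0))/3, solve for R(2,0):
4·R(2,0) = 3·(-24.403783) + (-26.225687) = -99.437036
R(2,0) = -24.859259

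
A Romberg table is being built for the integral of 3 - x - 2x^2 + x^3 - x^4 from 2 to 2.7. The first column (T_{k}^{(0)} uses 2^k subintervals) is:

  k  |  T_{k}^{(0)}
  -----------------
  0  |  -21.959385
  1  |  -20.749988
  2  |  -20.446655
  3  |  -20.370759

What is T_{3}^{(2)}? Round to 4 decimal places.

T_{2}^{(1)} = -20.446655 + (-20.446655 − (-20.749988))/3 = -20.345544
T_{3}^{(1)} = (4·(-20.370759) − (-20.446655)) / 3 = -20.345460
T_{3}^{(2)} = (16·(-20.345460) − (-20.345544)) / 15 = -20.345454

-20.3455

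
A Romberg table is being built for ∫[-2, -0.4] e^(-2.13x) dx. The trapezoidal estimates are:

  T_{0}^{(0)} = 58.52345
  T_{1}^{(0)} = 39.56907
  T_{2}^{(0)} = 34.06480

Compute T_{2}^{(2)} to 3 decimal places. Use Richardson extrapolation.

32.162

Richardson extrapolation on the trapezoidal column (denominator 4−1=3):
T_{1}^{(1)} = 39.56907 + (39.56907 − 58.52345)/3 = 33.25094
T_{2}^{(1)} = 34.06480 + (34.06480 − 39.56907)/3 = 32.23004
T_{2}^{(2)} = (16·32.23004 − 33.25094) / 15 = 32.16198
(Column j=1 coincides with Simpson's rule on the same nodes.)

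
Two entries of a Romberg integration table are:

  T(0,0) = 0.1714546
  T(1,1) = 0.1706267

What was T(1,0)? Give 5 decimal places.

From T(1,1) = (4·T(1,0) − T(0,0))/3, solve for T(1,0):
4·T(1,0) = 3·0.1706267 + 0.1714546 = 0.6833347
T(1,0) = 0.1708337

0.17083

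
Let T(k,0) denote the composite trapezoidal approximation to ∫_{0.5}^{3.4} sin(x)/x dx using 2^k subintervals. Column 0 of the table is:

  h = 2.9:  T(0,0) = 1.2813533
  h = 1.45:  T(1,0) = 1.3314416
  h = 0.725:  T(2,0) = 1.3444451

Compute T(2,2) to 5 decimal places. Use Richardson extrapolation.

1.34882

Richardson extrapolation on the trapezoidal column (denominator 4−1=3):
T(1,1) = 1.3314416 + (1.3314416 − 1.2813533)/3 = 1.3481377
T(2,1) = 1.3444451 + (1.3444451 − 1.3314416)/3 = 1.3487796
T(2,2) = 1.3487796 + (1.3487796 − 1.3481377)/15 = 1.3488224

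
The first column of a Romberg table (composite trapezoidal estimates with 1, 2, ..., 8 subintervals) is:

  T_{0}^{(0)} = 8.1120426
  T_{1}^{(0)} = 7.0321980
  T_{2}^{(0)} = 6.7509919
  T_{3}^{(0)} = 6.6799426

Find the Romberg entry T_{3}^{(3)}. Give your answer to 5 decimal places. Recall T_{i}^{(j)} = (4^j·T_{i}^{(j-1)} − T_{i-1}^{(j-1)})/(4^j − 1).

T_{1}^{(1)} = 7.0321980 + (7.0321980 − 8.1120426)/3 = 6.6722498
T_{2}^{(1)} = (4·6.7509919 − 7.0321980) / 3 = 6.6572565
T_{3}^{(1)} = 6.6799426 + (6.6799426 − 6.7509919)/3 = 6.6562595
T_{2}^{(2)} = 6.6572565 + (6.6572565 − 6.6722498)/15 = 6.6562569
T_{3}^{(2)} = 6.6562595 + (6.6562595 − 6.6572565)/15 = 6.6561930
T_{3}^{(3)} = (64·6.6561930 − 6.6562569) / 63 = 6.6561920

6.65619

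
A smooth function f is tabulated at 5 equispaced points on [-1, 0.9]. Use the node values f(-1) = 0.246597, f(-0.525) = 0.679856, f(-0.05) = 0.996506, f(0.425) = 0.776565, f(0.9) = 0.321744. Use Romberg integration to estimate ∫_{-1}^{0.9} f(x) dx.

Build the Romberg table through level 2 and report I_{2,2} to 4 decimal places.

I_{0,0} (trapezoid, 1 panel, h=1.9000): 0.539924
I_{1,0} (trapezoid, 2 panels, h=0.9500): 1.216643
I_{2,0} (trapezoid, 4 panels, h=0.4750): 1.300121
I_{1,1} = 1.216643 + (1.216643 − 0.539924)/3 = 1.442216
I_{2,1} = 1.300121 + (1.300121 − 1.216643)/3 = 1.327947
I_{2,2} = 1.327947 + (1.327947 − 1.442216)/15 = 1.320329

1.3203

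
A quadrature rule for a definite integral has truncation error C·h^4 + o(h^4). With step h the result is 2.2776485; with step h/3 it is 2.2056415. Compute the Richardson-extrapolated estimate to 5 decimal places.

2.20474

The leading error scales as h^4; refining by a factor of 3 reduces it by 3^4 = 81.
Extrapolated value = (81·A(h/3) − A(h)) / (81 − 1)
= (81·2.2056415 − 2.2776485) / 80
= 176.3793130 / 80 = 2.2047414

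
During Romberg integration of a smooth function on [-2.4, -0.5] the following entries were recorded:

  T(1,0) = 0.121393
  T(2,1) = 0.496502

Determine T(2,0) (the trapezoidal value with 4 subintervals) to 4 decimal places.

From T(2,1) = (4·T(2,0) − T(1,0))/3, solve for T(2,0):
4·T(2,0) = 3·0.496502 + 0.121393 = 1.610899
T(2,0) = 0.402725

0.4027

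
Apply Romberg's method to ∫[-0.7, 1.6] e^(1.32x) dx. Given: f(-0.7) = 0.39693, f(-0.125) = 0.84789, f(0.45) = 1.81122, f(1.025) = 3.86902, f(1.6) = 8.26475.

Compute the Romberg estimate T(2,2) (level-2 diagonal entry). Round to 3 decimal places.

T(0,0) (trapezoid, 1 panel, h=2.3000): 9.96093
T(1,0) (trapezoid, 2 panels, h=1.1500): 7.06337
T(2,0) (trapezoid, 4 panels, h=0.5750): 6.24391
T(1,1) = 7.06337 + (7.06337 − 9.96093)/3 = 6.09752
T(2,1) = 6.24391 + (6.24391 − 7.06337)/3 = 5.97076
T(2,2) = 5.97076 + (5.97076 − 6.09752)/15 = 5.96231

5.962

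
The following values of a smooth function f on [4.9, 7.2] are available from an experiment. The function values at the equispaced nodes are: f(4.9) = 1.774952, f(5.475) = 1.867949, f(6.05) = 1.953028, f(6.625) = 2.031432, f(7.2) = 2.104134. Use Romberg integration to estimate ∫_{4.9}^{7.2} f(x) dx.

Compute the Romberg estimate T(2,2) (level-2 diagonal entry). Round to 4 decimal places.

4.4817

T(0,0) (trapezoid, 1 panel, h=2.3000): 4.460949
T(1,0) (trapezoid, 2 panels, h=1.1500): 4.476457
T(2,0) (trapezoid, 4 panels, h=0.5750): 4.480372
T(1,1) = 4.476457 + (4.476457 − 4.460949)/3 = 4.481626
T(2,1) = 4.480372 + (4.480372 − 4.476457)/3 = 4.481677
T(2,2) = 4.481677 + (4.481677 − 4.481626)/15 = 4.481680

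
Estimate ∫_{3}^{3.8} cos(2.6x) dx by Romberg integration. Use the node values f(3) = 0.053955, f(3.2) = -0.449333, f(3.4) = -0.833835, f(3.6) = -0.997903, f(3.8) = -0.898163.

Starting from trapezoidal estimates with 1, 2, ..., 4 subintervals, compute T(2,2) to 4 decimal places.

T(0,0) (trapezoid, 1 panel, h=0.8000): -0.337683
T(1,0) (trapezoid, 2 panels, h=0.4000): -0.502376
T(2,0) (trapezoid, 4 panels, h=0.2000): -0.540635
T(1,1) = -0.502376 + (-0.502376 − (-0.337683))/3 = -0.557274
T(2,1) = -0.540635 + (-0.540635 − (-0.502376))/3 = -0.553388
T(2,2) = -0.553388 + (-0.553388 − (-0.557274))/15 = -0.553129

-0.5531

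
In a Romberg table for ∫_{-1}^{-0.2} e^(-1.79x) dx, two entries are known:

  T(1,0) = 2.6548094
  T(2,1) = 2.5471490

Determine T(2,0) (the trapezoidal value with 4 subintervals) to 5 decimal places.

From T(2,1) = (4·T(2,0) − T(1,0))/3, solve for T(2,0):
4·T(2,0) = 3·2.5471490 + 2.6548094 = 10.2962564
T(2,0) = 2.5740641

2.57406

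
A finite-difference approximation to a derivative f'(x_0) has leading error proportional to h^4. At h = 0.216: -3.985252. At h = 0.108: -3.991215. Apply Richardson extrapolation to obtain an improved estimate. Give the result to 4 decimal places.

-3.9916

The leading error scales as h^4; refining by a factor of 2 reduces it by 2^4 = 16.
Extrapolated value = (16·A(h/2) − A(h)) / (16 − 1)
= (16·(-3.991215) − (-3.985252)) / 15
= -59.874188 / 15 = -3.991613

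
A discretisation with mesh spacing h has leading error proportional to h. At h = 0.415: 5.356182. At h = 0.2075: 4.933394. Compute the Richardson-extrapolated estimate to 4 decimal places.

The leading error scales as h; refining by a factor of 2 reduces it by 2^1 = 2.
Extrapolated value = (2·A(h/2) − A(h)) / (2 − 1)
= (2·4.933394 − 5.356182) / 1
= 4.510606 / 1 = 4.510606

4.5106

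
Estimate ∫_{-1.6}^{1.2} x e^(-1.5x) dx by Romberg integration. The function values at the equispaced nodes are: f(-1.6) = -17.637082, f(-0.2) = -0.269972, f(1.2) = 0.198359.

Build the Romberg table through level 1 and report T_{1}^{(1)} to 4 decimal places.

-8.6420

T_{0}^{(0)} (trapezoid, 1 panel, h=2.8000): -24.414212
T_{1}^{(0)} (trapezoid, 2 panels, h=1.4000): -12.585067
T_{1}^{(1)} = -12.585067 + (-12.585067 − (-24.414212))/3 = -8.642019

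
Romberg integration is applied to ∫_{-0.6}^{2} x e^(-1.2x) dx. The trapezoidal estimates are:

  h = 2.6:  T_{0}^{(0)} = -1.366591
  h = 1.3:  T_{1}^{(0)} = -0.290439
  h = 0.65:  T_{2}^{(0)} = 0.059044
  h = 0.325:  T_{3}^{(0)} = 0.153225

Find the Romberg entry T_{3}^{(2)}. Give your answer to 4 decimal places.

0.1852

T_{2}^{(1)} = 0.059044 + (0.059044 − (-0.290439))/3 = 0.175538
T_{3}^{(1)} = (4·0.153225 − 0.059044) / 3 = 0.184619
T_{3}^{(2)} = 0.184619 + (0.184619 − 0.175538)/15 = 0.185224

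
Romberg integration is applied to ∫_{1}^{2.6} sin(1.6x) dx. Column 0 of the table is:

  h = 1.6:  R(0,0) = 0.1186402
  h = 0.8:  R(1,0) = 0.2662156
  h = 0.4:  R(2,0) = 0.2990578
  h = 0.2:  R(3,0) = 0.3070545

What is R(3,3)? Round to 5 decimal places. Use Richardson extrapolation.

0.30970

Richardson extrapolation on the trapezoidal column (denominator 4−1=3):
R(1,1) = 0.2662156 + (0.2662156 − 0.1186402)/3 = 0.3154074
R(2,1) = 0.2990578 + (0.2990578 − 0.2662156)/3 = 0.3100052
R(3,1) = 0.3070545 + (0.3070545 − 0.2990578)/3 = 0.3097201
R(2,2) = 0.3100052 + (0.3100052 − 0.3154074)/15 = 0.3096451
R(3,2) = 0.3097201 + (0.3097201 − 0.3100052)/15 = 0.3097011
R(3,3) = (64·0.3097011 − 0.3096451) / 63 = 0.3097020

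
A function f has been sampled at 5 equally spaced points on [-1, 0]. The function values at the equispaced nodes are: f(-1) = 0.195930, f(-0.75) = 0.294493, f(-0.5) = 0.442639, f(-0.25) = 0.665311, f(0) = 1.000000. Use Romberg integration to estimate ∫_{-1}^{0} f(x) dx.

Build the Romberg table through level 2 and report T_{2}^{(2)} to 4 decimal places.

0.4933

T_{0}^{(0)} (trapezoid, 1 panel, h=1.0000): 0.597965
T_{1}^{(0)} (trapezoid, 2 panels, h=0.5000): 0.520302
T_{2}^{(0)} (trapezoid, 4 panels, h=0.2500): 0.500102
T_{1}^{(1)} = 0.520302 + (0.520302 − 0.597965)/3 = 0.494414
T_{2}^{(1)} = 0.500102 + (0.500102 − 0.520302)/3 = 0.493369
T_{2}^{(2)} = 0.493369 + (0.493369 − 0.494414)/15 = 0.493299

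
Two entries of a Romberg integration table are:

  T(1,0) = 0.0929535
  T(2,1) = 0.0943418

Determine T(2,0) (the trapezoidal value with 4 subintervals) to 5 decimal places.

0.09399

From T(2,1) = (4·T(2,0) − T(1,0))/3, solve for T(2,0):
4·T(2,0) = 3·0.0943418 + 0.0929535 = 0.3759789
T(2,0) = 0.0939947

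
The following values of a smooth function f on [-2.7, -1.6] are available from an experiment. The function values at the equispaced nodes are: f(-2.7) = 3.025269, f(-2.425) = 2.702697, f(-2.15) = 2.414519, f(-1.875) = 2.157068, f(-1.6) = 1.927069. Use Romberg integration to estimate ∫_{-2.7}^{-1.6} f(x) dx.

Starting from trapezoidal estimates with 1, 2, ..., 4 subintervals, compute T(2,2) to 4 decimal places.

2.6785

T(0,0) (trapezoid, 1 panel, h=1.1000): 2.723786
T(1,0) (trapezoid, 2 panels, h=0.5500): 2.689878
T(2,0) (trapezoid, 4 panels, h=0.2750): 2.681375
T(1,1) = 2.689878 + (2.689878 − 2.723786)/3 = 2.678575
T(2,1) = 2.681375 + (2.681375 − 2.689878)/3 = 2.678541
T(2,2) = 2.678541 + (2.678541 − 2.678575)/15 = 2.678539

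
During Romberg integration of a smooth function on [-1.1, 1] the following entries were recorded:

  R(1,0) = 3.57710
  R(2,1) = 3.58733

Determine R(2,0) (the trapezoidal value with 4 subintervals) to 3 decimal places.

3.585

From R(2,1) = (4·R(2,0) − R(1,0))/3, solve for R(2,0):
4·R(2,0) = 3·3.58733 + 3.57710 = 14.33909
R(2,0) = 3.58477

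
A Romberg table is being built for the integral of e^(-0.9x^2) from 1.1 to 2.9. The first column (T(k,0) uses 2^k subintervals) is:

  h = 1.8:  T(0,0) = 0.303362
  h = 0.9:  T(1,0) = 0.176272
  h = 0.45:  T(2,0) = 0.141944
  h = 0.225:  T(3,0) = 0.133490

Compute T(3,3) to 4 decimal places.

0.1307

Richardson extrapolation on the trapezoidal column (denominator 4−1=3):
T(1,1) = 0.176272 + (0.176272 − 0.303362)/3 = 0.133909
T(2,1) = (4·0.141944 − 0.176272) / 3 = 0.130501
T(3,1) = 0.133490 + (0.133490 − 0.141944)/3 = 0.130672
T(2,2) = (16·0.130501 − 0.133909) / 15 = 0.130274
T(3,2) = 0.130672 + (0.130672 − 0.130501)/15 = 0.130683
T(3,3) = (64·0.130683 − 0.130274) / 63 = 0.130689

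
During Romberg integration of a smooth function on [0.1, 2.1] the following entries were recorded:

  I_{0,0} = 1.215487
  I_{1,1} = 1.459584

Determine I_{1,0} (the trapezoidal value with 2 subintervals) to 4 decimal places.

1.3986

From I_{1,1} = (4·I_{1,0} − I_{0,0})/3, solve for I_{1,0}:
4·I_{1,0} = 3·1.459584 + 1.215487 = 5.594239
I_{1,0} = 1.398560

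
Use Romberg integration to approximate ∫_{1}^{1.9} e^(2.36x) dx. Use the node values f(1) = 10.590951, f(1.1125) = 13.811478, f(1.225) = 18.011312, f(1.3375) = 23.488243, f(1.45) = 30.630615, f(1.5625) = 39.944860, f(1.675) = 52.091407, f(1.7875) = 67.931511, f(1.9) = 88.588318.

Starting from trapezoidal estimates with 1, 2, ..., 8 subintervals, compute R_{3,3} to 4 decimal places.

33.0497

R_{0,0} (trapezoid, 1 panel, h=0.9000): 44.630671
R_{1,0} (trapezoid, 2 panels, h=0.4500): 36.099112
R_{2,0} (trapezoid, 4 panels, h=0.2250): 33.822668
R_{3,0} (trapezoid, 8 panels, h=0.1125): 33.243644
R_{1,1} = 36.099112 + (36.099112 − 44.630671)/3 = 33.255259
R_{2,1} = 33.822668 + (33.822668 − 36.099112)/3 = 33.063853
R_{3,1} = 33.243644 + (33.243644 − 33.822668)/3 = 33.050636
R_{2,2} = 33.063853 + (33.063853 − 33.255259)/15 = 33.051093
R_{3,2} = 33.050636 + (33.050636 − 33.063853)/15 = 33.049755
R_{3,3} = 33.049755 + (33.049755 − 33.051093)/63 = 33.049734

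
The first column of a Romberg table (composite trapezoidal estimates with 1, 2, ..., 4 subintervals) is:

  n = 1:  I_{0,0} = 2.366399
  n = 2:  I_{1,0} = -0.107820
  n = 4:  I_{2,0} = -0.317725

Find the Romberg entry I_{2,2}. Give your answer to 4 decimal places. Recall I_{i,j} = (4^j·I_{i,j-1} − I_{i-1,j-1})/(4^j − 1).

-0.3514

I_{1,1} = (4·(-0.107820) − 2.366399) / 3 = -0.932560
I_{2,1} = -0.317725 + (-0.317725 − (-0.107820))/3 = -0.387693
I_{2,2} = (16·(-0.387693) − (-0.932560)) / 15 = -0.351369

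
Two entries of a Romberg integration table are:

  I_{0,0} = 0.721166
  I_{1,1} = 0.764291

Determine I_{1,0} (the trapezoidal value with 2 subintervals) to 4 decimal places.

0.7535

From I_{1,1} = (4·I_{1,0} − I_{0,0})/3, solve for I_{1,0}:
4·I_{1,0} = 3·0.764291 + 0.721166 = 3.014039
I_{1,0} = 0.753510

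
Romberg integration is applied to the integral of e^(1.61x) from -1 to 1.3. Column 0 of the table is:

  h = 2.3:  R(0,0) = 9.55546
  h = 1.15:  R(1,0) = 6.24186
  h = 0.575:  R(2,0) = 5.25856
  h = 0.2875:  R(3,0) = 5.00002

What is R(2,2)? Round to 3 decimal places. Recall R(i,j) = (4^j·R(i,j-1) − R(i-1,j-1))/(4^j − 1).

4.917

Richardson extrapolation on the trapezoidal column (denominator 4−1=3):
R(1,1) = (4·6.24186 − 9.55546) / 3 = 5.13733
R(2,1) = 5.25856 + (5.25856 − 6.24186)/3 = 4.93079
R(2,2) = 4.93079 + (4.93079 − 5.13733)/15 = 4.91702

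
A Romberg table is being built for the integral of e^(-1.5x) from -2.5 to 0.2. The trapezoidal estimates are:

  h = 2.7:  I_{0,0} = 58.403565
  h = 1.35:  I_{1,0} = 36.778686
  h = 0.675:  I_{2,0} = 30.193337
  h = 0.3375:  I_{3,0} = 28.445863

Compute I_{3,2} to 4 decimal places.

27.8544

Richardson extrapolation on the trapezoidal column (denominator 4−1=3):
I_{2,1} = 30.193337 + (30.193337 − 36.778686)/3 = 27.998221
I_{3,1} = (4·28.445863 − 30.193337) / 3 = 27.863372
I_{3,2} = 27.863372 + (27.863372 − 27.998221)/15 = 27.854382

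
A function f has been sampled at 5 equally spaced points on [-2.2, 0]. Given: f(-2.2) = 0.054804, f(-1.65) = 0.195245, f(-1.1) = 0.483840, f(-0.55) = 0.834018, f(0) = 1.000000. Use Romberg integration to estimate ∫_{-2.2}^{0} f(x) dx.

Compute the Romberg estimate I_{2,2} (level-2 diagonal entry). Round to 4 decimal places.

1.1275

I_{0,0} (trapezoid, 1 panel, h=2.2000): 1.160284
I_{1,0} (trapezoid, 2 panels, h=1.1000): 1.112366
I_{2,0} (trapezoid, 4 panels, h=0.5500): 1.122278
I_{1,1} = 1.112366 + (1.112366 − 1.160284)/3 = 1.096393
I_{2,1} = 1.122278 + (1.122278 − 1.112366)/3 = 1.125582
I_{2,2} = 1.125582 + (1.125582 − 1.096393)/15 = 1.127528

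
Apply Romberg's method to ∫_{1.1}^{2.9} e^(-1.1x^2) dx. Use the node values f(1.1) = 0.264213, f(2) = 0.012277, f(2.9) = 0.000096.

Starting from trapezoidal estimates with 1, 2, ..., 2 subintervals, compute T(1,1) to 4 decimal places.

0.0940

T(0,0) (trapezoid, 1 panel, h=1.8000): 0.237878
T(1,0) (trapezoid, 2 panels, h=0.9000): 0.129988
T(1,1) = 0.129988 + (0.129988 − 0.237878)/3 = 0.094025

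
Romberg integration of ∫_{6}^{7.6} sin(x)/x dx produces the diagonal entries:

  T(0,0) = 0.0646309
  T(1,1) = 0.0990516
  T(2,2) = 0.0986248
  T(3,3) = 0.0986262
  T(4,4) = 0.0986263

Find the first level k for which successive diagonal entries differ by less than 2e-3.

|T(1,1) − T(0,0)| = 0.0344207 ≥ 2e-3
|T(2,2) − T(1,1)| = 0.0004268 < 2e-3

k = 2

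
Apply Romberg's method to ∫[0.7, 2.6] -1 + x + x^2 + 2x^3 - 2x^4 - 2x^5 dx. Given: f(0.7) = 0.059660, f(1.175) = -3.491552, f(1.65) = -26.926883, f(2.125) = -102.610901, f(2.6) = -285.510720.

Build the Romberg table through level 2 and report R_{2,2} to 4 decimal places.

-120.6829

R_{0,0} (trapezoid, 1 panel, h=1.9000): -271.178507
R_{1,0} (trapezoid, 2 panels, h=0.9500): -161.169792
R_{2,0} (trapezoid, 4 panels, h=0.4750): -130.983561
R_{1,1} = -161.169792 + (-161.169792 − (-271.178507))/3 = -124.500220
R_{2,1} = -130.983561 + (-130.983561 − (-161.169792))/3 = -120.921484
R_{2,2} = -120.921484 + (-120.921484 − (-124.500220))/15 = -120.682902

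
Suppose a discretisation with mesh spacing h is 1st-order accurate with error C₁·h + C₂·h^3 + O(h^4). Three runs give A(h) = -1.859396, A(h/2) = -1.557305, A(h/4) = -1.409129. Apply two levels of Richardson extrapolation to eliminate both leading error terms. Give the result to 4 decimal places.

-1.2618

First eliminate the h term (factor 2^1 = 2):
  B₁ = (2·(-1.557305) − (-1.859396))/1 = -1.255214
  B₂ = (2·(-1.409129) − (-1.557305))/1 = -1.260953
Then eliminate the h^3 term (factor 2^3 = 8):
  (8·(-1.260953) − (-1.255214))/7 = -1.261773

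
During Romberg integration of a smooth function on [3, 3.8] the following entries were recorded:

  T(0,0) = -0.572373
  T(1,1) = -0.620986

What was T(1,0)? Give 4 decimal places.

From T(1,1) = (4·T(1,0) − T(0,0))/3, solve for T(1,0):
4·T(1,0) = 3·(-0.620986) + (-0.572373) = -2.435331
T(1,0) = -0.608833

-0.6088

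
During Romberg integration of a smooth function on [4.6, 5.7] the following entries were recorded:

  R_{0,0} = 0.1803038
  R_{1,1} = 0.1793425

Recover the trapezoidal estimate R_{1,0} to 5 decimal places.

From R_{1,1} = (4·R_{1,0} − R_{0,0})/3, solve for R_{1,0}:
4·R_{1,0} = 3·0.1793425 + 0.1803038 = 0.7183313
R_{1,0} = 0.1795828

0.17958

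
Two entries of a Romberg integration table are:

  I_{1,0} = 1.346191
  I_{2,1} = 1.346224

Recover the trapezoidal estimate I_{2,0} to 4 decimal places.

1.3462

From I_{2,1} = (4·I_{2,0} − I_{1,0})/3, solve for I_{2,0}:
4·I_{2,0} = 3·1.346224 + 1.346191 = 5.384863
I_{2,0} = 1.346216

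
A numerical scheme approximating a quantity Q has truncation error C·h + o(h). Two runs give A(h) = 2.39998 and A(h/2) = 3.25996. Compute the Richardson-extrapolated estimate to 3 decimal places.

4.120

The leading error scales as h; refining by a factor of 2 reduces it by 2^1 = 2.
Extrapolated value = (2·A(h/2) − A(h)) / (2 − 1)
= (2·3.25996 − 2.39998) / 1
= 4.11994 / 1 = 4.11994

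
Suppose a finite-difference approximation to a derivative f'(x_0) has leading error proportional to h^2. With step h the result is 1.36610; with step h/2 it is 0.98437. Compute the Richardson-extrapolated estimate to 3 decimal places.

The leading error scales as h^2; refining by a factor of 2 reduces it by 2^2 = 4.
Extrapolated value = (4·A(h/2) − A(h)) / (4 − 1)
= (4·0.98437 − 1.36610) / 3
= 2.57138 / 3 = 0.85713

0.857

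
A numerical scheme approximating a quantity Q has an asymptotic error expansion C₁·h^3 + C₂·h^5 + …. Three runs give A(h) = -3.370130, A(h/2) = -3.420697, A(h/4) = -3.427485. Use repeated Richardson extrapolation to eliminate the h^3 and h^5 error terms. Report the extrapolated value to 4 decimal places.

First eliminate the h^3 term (factor 2^3 = 8):
  B₁ = (8·(-3.420697) − (-3.370130))/7 = -3.427921
  B₂ = (8·(-3.427485) − (-3.420697))/7 = -3.428455
Then eliminate the h^5 term (factor 2^5 = 32):
  (32·(-3.428455) − (-3.427921))/31 = -3.428472

-3.4285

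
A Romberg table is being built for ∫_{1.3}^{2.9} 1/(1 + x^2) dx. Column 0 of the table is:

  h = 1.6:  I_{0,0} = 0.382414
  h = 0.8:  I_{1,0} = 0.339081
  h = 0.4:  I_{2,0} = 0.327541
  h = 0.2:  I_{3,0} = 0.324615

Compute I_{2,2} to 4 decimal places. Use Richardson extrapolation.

I_{1,1} = 0.339081 + (0.339081 − 0.382414)/3 = 0.324637
I_{2,1} = (4·0.327541 − 0.339081) / 3 = 0.323694
I_{2,2} = 0.323694 + (0.323694 − 0.324637)/15 = 0.323631

0.3236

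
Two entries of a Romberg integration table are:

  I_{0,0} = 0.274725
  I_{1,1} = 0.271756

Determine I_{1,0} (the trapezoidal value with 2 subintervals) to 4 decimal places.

From I_{1,1} = (4·I_{1,0} − I_{0,0})/3, solve for I_{1,0}:
4·I_{1,0} = 3·0.271756 + 0.274725 = 1.089993
I_{1,0} = 0.272498

0.2725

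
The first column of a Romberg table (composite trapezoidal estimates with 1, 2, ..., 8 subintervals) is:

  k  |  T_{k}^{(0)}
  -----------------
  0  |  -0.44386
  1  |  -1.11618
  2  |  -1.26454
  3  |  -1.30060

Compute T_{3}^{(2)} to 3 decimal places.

-1.313

Richardson extrapolation on the trapezoidal column (denominator 4−1=3):
T_{2}^{(1)} = (4·(-1.26454) − (-1.11618)) / 3 = -1.31399
T_{3}^{(1)} = -1.30060 + (-1.30060 − (-1.26454))/3 = -1.31262
T_{3}^{(2)} = (16·(-1.31262) − (-1.31399)) / 15 = -1.31253
(Column j=1 coincides with Simpson's rule on the same nodes.)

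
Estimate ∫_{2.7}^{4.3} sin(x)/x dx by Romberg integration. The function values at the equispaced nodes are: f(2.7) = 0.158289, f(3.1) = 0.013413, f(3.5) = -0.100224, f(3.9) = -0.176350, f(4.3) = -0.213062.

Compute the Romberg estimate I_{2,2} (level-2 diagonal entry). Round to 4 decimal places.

-0.1209

I_{0,0} (trapezoid, 1 panel, h=1.6000): -0.043818
I_{1,0} (trapezoid, 2 panels, h=0.8000): -0.102088
I_{2,0} (trapezoid, 4 panels, h=0.4000): -0.116219
I_{1,1} = -0.102088 + (-0.102088 − (-0.043818))/3 = -0.121511
I_{2,1} = -0.116219 + (-0.116219 − (-0.102088))/3 = -0.120929
I_{2,2} = -0.120929 + (-0.120929 − (-0.121511))/15 = -0.120890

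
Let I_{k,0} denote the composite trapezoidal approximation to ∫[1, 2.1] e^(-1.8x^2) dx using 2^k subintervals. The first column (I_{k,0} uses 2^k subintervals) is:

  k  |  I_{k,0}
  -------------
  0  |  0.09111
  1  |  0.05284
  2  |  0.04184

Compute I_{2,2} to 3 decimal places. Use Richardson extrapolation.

Richardson extrapolation on the trapezoidal column (denominator 4−1=3):
I_{1,1} = (4·0.05284 − 0.09111) / 3 = 0.04008
I_{2,1} = 0.04184 + (0.04184 − 0.05284)/3 = 0.03817
I_{2,2} = 0.03817 + (0.03817 − 0.04008)/15 = 0.03804
(Column j=1 coincides with Simpson's rule on the same nodes.)

0.038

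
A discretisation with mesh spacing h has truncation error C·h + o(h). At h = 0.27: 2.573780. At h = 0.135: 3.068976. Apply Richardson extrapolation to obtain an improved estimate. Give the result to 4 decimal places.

3.5642

Extrapolated value = (2·A(h/2) − A(h)) / (2 − 1)
= (2·3.068976 − 2.573780) / 1
= 3.564172 / 1 = 3.564172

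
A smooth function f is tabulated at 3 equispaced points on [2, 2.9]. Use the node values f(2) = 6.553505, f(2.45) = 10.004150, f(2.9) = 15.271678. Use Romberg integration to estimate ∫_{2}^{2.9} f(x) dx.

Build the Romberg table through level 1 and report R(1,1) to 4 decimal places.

9.2763

R(0,0) (trapezoid, 1 panel, h=0.9000): 9.821332
R(1,0) (trapezoid, 2 panels, h=0.4500): 9.412534
R(1,1) = 9.412534 + (9.412534 − 9.821332)/3 = 9.276268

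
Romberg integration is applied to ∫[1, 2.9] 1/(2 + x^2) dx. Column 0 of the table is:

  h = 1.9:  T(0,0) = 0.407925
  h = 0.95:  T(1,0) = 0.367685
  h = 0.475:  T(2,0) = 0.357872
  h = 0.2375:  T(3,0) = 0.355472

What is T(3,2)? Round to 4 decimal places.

T(2,1) = (4·0.357872 − 0.367685) / 3 = 0.354601
T(3,1) = 0.355472 + (0.355472 − 0.357872)/3 = 0.354672
T(3,2) = (16·0.354672 − 0.354601) / 15 = 0.354677

0.3547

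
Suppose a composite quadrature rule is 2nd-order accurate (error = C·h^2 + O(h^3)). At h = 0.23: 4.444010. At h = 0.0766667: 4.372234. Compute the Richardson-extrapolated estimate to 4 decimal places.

Extrapolated value = (9·A(h/3) − A(h)) / (9 − 1)
= (9·4.372234 − 4.444010) / 8
= 34.906096 / 8 = 4.363262

4.3633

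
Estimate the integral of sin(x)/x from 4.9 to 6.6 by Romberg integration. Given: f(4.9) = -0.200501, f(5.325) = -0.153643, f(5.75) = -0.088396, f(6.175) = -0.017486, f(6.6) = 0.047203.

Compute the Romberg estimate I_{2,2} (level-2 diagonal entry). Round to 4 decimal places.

I_{0,0} (trapezoid, 1 panel, h=1.7000): -0.130303
I_{1,0} (trapezoid, 2 panels, h=0.8500): -0.140288
I_{2,0} (trapezoid, 4 panels, h=0.4250): -0.142874
I_{1,1} = -0.140288 + (-0.140288 − (-0.130303))/3 = -0.143616
I_{2,1} = -0.142874 + (-0.142874 − (-0.140288))/3 = -0.143736
I_{2,2} = -0.143736 + (-0.143736 − (-0.143616))/15 = -0.143744

-0.1437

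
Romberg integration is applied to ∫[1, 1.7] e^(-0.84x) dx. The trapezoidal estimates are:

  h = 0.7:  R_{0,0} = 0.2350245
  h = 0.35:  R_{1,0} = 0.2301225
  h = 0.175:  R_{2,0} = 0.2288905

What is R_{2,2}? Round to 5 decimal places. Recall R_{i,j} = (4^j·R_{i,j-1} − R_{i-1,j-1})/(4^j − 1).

Richardson extrapolation on the trapezoidal column (denominator 4−1=3):
R_{1,1} = (4·0.2301225 − 0.2350245) / 3 = 0.2284885
R_{2,1} = (4·0.2288905 − 0.2301225) / 3 = 0.2284798
R_{2,2} = (16·0.2284798 − 0.2284885) / 15 = 0.2284792
(Column j=1 coincides with Simpson's rule on the same nodes.)

0.22848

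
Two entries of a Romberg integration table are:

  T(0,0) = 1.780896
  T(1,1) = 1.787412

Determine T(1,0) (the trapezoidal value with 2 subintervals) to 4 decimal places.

From T(1,1) = (4·T(1,0) − T(0,0))/3, solve for T(1,0):
4·T(1,0) = 3·1.787412 + 1.780896 = 7.143132
T(1,0) = 1.785783

1.7858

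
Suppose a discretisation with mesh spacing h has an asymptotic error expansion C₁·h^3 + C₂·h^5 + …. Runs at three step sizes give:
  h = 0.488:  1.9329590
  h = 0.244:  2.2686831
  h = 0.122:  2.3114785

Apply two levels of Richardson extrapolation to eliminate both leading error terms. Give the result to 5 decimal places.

First eliminate the h^3 term (factor 2^3 = 8):
  B₁ = (8·2.2686831 − 1.9329590)/7 = 2.3166437
  B₂ = (8·2.3114785 − 2.2686831)/7 = 2.3175921
Then eliminate the h^5 term (factor 2^5 = 32):
  (32·2.3175921 − 2.3166437)/31 = 2.3176227

2.31762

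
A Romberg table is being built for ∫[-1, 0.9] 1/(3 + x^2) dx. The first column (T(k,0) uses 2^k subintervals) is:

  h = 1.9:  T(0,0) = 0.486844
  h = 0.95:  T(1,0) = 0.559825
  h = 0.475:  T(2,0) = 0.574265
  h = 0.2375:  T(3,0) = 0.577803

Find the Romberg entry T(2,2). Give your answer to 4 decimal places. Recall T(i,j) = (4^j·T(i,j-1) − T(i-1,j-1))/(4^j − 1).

Richardson extrapolation on the trapezoidal column (denominator 4−1=3):
T(1,1) = (4·0.559825 − 0.486844) / 3 = 0.584152
T(2,1) = (4·0.574265 − 0.559825) / 3 = 0.579078
T(2,2) = (16·0.579078 − 0.584152) / 15 = 0.578740

0.5787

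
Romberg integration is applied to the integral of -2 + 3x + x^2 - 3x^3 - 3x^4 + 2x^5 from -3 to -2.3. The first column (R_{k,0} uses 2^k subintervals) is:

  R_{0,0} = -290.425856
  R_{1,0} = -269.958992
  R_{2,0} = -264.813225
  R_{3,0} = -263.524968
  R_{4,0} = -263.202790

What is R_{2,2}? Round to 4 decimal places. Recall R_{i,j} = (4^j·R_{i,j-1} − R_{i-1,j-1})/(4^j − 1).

Richardson extrapolation on the trapezoidal column (denominator 4−1=3):
R_{1,1} = -269.958992 + (-269.958992 − (-290.425856))/3 = -263.136704
R_{2,1} = -264.813225 + (-264.813225 − (-269.958992))/3 = -263.097969
R_{2,2} = (16·(-263.097969) − (-263.136704)) / 15 = -263.095387

-263.0954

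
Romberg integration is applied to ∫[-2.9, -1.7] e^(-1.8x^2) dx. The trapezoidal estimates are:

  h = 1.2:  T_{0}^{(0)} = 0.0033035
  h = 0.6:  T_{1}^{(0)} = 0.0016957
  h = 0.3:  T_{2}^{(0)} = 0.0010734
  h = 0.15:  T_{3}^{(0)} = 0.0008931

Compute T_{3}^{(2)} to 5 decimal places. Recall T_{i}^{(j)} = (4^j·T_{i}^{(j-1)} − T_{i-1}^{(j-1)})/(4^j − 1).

Richardson extrapolation on the trapezoidal column (denominator 4−1=3):
T_{2}^{(1)} = (4·0.0010734 − 0.0016957) / 3 = 0.0008660
T_{3}^{(1)} = 0.0008931 + (0.0008931 − 0.0010734)/3 = 0.0008330
T_{3}^{(2)} = (16·0.0008330 − 0.0008660) / 15 = 0.0008308

0.00083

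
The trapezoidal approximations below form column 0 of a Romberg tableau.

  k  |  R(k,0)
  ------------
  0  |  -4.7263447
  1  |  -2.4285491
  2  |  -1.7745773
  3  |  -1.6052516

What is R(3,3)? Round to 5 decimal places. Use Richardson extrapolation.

-1.54827

Richardson extrapolation on the trapezoidal column (denominator 4−1=3):
R(1,1) = (4·(-2.4285491) − (-4.7263447)) / 3 = -1.6626172
R(2,1) = -1.7745773 + (-1.7745773 − (-2.4285491))/3 = -1.5565867
R(3,1) = (4·(-1.6052516) − (-1.7745773)) / 3 = -1.5488097
R(2,2) = -1.5565867 + (-1.5565867 − (-1.6626172))/15 = -1.5495180
R(3,2) = -1.5488097 + (-1.5488097 − (-1.5565867))/15 = -1.5482912
R(3,3) = -1.5482912 + (-1.5482912 − (-1.5495180))/63 = -1.5482717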